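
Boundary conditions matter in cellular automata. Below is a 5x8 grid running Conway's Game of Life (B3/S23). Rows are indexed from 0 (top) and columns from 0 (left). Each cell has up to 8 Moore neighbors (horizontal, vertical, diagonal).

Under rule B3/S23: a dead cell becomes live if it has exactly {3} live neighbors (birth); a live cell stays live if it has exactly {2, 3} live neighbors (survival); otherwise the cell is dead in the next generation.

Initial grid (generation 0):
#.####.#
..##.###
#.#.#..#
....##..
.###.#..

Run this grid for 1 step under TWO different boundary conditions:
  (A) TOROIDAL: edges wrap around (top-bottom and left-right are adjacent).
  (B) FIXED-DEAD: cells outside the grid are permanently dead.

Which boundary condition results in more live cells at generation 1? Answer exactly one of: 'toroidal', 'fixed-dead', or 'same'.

Answer: fixed-dead

Derivation:
Under TOROIDAL boundary, generation 1:
#......#
........
###....#
#....##.
##......
Population = 11

Under FIXED-DEAD boundary, generation 1:
.##..#.#
.......#
.##....#
.....##.
..##.#..
Population = 13

Comparison: toroidal=11, fixed-dead=13 -> fixed-dead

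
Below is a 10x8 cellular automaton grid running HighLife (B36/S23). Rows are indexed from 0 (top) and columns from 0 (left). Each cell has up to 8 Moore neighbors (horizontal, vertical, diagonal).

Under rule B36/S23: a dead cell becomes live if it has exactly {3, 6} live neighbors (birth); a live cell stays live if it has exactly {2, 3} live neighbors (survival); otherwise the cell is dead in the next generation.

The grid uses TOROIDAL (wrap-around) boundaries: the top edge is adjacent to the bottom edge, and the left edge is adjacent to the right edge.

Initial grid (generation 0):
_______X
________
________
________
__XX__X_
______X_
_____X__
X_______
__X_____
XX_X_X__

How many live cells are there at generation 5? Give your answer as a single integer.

Simulating step by step:
Generation 0 (given above): 12 live cells
Generation 1: 8 live cells
X_______
________
________
________
________
_____XX_
________
________
X_X_____
XXX_____
Generation 2: 6 live cells
X_______
________
________
________
________
________
________
________
X_X_____
X_X____X
Generation 3: 7 live cells
XX_____X
________
________
________
________
________
________
________
X______X
X______X
Generation 4: 6 live cells
_X_____X
X_______
________
________
________
________
________
________
X______X
______X_
Generation 5: 5 live cells
X______X
X_______
________
________
________
________
________
________
_______X
______X_
Population at generation 5: 5

Answer: 5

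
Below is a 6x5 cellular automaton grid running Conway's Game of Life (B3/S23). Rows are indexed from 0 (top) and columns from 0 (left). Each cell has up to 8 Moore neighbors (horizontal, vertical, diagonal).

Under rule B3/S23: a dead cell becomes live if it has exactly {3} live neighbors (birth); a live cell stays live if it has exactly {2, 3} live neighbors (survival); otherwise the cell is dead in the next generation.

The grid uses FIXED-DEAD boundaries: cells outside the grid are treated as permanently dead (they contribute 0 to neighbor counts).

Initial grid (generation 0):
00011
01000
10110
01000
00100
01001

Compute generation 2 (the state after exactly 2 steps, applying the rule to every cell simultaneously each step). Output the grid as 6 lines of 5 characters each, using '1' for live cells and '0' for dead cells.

Simulating step by step:
Generation 0 (given above): 10 live cells
Generation 1: 8 live cells
00000
01001
10100
01010
01100
00000
Generation 2: 8 live cells
(generation 2 grid is the final answer)

Answer: 00000
01000
10110
10010
01100
00000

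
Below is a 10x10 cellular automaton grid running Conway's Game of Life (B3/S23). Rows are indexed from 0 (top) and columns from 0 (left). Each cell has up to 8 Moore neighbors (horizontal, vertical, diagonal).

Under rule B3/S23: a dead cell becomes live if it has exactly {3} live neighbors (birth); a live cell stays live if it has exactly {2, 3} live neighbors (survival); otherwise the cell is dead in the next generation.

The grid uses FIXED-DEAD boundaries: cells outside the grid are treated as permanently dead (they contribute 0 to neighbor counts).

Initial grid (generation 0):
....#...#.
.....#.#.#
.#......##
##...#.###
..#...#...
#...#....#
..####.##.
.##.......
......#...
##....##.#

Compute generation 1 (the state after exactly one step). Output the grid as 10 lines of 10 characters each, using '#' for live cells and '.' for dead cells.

Answer: ........#.
.......#.#
##........
###...##.#
#....###.#
.##.#.###.
..#.##..#.
.##.####..
#.#...##..
......##..

Derivation:
Simulating step by step:
Generation 0 (given above): 33 live cells
Generation 1: 38 live cells
(generation 1 grid is the final answer)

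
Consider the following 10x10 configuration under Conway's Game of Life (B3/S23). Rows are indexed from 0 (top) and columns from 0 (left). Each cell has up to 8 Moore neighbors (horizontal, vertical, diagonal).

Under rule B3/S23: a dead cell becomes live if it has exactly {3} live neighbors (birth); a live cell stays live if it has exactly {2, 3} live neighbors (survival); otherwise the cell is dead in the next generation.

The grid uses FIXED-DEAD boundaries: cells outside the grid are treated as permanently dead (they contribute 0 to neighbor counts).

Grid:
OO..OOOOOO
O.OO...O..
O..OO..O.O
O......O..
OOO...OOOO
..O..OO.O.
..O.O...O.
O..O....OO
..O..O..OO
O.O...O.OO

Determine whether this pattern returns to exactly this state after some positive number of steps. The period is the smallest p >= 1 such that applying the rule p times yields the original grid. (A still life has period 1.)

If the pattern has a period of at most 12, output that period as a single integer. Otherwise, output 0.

Answer: 0

Derivation:
Simulating and comparing each generation to the original:
Gen 0 (original, given above): 46 live cells
Gen 1: 45 live cells, differs from original
Gen 2: 28 live cells, differs from original
Gen 3: 24 live cells, differs from original
Gen 4: 29 live cells, differs from original
Gen 5: 19 live cells, differs from original
Gen 6: 16 live cells, differs from original
Gen 7: 16 live cells, differs from original
Gen 8: 16 live cells, differs from original
Gen 9: 17 live cells, differs from original
Gen 10: 16 live cells, differs from original
Gen 11: 13 live cells, differs from original
Gen 12: 12 live cells, differs from original
No period found within 12 steps.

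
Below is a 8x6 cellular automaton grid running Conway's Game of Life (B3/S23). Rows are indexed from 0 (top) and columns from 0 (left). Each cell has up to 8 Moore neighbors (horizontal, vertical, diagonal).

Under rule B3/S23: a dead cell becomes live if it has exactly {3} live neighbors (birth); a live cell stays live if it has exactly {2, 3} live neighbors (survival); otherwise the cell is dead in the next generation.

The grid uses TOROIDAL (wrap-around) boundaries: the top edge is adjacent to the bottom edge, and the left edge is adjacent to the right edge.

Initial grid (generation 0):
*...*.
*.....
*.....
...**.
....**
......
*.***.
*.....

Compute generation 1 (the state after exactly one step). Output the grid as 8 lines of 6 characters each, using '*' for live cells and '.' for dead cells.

Answer: **....
**....
.....*
...**.
...***
......
.*.*.*
*...*.

Derivation:
Simulating step by step:
Generation 0 (given above): 13 live cells
Generation 1: 15 live cells
(generation 1 grid is the final answer)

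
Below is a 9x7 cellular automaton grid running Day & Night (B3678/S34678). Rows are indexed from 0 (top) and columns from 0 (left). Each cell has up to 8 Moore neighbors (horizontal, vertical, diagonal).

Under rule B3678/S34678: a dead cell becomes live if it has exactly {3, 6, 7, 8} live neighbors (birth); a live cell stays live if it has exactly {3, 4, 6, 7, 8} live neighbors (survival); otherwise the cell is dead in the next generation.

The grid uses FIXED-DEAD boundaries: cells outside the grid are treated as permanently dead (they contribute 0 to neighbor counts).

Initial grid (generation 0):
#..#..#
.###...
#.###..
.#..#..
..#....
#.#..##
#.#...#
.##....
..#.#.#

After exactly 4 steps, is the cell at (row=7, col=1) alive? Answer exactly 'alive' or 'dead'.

Answer: alive

Derivation:
Simulating step by step:
Generation 0 (given above): 25 live cells
Generation 1: 17 live cells
.#.....
##.....
....#..
.#.....
...#.#.
...#...
.###.#.
.##..#.
.#.#...
Generation 2: 12 live cells
#......
.......
##.....
....#..
..#.#..
...#...
.#.#...
###....
.......
Generation 3: 11 live cells
.......
##.....
.......
.#.#...
.......
...##..
##.....
.##....
.#.....
Generation 4: 11 live cells
.......
.......
###....
.......
..###..
.......
.#.#...
.##....
..#....

Cell (7,1) at generation 4: 1 -> alive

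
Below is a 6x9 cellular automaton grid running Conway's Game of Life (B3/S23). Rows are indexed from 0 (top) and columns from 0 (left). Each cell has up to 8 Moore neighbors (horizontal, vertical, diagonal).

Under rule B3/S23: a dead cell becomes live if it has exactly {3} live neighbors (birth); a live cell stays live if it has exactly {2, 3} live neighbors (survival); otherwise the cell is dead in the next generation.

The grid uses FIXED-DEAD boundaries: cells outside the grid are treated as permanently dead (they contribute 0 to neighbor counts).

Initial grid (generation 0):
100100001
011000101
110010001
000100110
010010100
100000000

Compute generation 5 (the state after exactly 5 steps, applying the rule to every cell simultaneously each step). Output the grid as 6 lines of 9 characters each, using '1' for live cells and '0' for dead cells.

Answer: 010001100
100100010
110001100
101000110
110000011
000000000

Derivation:
Simulating step by step:
Generation 0 (given above): 18 live cells
Generation 1: 22 live cells
011000010
001100001
110101101
111110110
000001110
000000000
Generation 2: 22 live cells
011100000
100110101
100001101
100100001
011111010
000000100
Generation 3: 29 live cells
011110000
100110100
110101101
100100001
011111110
001111100
Generation 4: 18 live cells
011011000
100000110
110101100
100000001
010000010
010000010
Generation 5: 18 live cells
(generation 5 grid is the final answer)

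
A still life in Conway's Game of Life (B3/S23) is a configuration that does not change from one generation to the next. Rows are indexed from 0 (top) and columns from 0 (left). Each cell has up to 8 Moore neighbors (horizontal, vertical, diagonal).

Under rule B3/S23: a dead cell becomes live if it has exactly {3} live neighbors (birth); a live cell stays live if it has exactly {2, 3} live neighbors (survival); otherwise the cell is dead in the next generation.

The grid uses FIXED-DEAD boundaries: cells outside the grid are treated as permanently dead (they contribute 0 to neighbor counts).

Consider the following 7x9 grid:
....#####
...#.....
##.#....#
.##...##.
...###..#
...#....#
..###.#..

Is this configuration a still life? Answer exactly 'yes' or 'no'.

Compute generation 1 and compare to generation 0 (given above):
Generation 1:
....####.
..##.##.#
##.#...#.
##...####
...####.#
.......#.
..###....
Cell (0,8) differs: gen0=1 vs gen1=0 -> NOT a still life.

Answer: no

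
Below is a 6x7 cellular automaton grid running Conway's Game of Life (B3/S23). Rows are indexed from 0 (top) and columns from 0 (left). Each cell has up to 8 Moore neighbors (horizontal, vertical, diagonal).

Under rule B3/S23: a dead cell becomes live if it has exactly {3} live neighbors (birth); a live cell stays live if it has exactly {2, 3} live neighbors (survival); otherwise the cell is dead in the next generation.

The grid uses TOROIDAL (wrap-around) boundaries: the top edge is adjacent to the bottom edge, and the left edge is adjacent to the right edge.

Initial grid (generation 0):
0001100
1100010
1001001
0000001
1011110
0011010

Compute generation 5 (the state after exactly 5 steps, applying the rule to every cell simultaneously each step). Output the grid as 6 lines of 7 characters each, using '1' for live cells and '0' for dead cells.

Simulating step by step:
Generation 0 (given above): 17 live cells
Generation 1: 19 live cells
0101011
1111010
0100010
0110000
0110010
0100011
Generation 2: 10 live cells
0001000
0001010
0001101
1000000
0000011
0100000
Generation 3: 13 live cells
0010100
0011010
0001111
1000100
1000001
0000000
Generation 4: 11 live cells
0010100
0010001
0010001
1001100
1000001
0000000
Generation 5: 15 live cells
(generation 5 grid is the final answer)

Answer: 0001000
0110010
1110011
1101010
1000001
0000000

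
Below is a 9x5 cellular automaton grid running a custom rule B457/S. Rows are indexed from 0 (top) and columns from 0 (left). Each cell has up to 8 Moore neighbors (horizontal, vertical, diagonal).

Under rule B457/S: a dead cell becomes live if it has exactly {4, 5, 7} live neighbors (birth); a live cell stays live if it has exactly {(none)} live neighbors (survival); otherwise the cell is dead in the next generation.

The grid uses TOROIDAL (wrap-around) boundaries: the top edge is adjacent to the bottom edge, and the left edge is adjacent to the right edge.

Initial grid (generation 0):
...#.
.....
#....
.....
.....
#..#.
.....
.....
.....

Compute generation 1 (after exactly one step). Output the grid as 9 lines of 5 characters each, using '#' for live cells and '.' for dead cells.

Simulating step by step:
Generation 0 (given above): 4 live cells
Generation 1: 0 live cells
(generation 1 grid is the final answer)

Answer: .....
.....
.....
.....
.....
.....
.....
.....
.....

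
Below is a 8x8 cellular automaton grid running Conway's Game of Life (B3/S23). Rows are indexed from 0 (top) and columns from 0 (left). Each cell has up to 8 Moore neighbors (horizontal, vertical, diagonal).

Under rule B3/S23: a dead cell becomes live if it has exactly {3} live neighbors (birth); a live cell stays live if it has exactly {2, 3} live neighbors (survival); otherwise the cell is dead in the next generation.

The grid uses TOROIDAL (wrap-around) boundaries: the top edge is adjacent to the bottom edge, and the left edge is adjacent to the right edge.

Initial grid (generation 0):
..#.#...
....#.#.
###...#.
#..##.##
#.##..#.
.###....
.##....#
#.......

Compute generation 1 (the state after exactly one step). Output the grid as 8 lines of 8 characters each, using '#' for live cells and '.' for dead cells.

Simulating step by step:
Generation 0 (given above): 24 live cells
Generation 1: 19 live cells
(generation 1 grid is the final answer)

Answer: ...#.#..
..#....#
###.#.#.
....#.#.
#....##.
.......#
...#....
#.##....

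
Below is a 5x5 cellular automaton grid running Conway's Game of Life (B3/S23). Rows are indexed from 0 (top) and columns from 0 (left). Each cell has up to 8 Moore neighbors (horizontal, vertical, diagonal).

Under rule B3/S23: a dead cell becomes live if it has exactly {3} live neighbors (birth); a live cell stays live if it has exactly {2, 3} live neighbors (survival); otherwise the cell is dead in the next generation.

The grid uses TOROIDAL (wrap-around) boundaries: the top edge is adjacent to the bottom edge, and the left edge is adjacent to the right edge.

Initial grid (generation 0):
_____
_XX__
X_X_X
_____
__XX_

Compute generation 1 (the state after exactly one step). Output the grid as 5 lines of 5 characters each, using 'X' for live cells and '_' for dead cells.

Simulating step by step:
Generation 0 (given above): 7 live cells
Generation 1: 12 live cells
(generation 1 grid is the final answer)

Answer: _X_X_
XXXX_
X_XX_
_XX_X
_____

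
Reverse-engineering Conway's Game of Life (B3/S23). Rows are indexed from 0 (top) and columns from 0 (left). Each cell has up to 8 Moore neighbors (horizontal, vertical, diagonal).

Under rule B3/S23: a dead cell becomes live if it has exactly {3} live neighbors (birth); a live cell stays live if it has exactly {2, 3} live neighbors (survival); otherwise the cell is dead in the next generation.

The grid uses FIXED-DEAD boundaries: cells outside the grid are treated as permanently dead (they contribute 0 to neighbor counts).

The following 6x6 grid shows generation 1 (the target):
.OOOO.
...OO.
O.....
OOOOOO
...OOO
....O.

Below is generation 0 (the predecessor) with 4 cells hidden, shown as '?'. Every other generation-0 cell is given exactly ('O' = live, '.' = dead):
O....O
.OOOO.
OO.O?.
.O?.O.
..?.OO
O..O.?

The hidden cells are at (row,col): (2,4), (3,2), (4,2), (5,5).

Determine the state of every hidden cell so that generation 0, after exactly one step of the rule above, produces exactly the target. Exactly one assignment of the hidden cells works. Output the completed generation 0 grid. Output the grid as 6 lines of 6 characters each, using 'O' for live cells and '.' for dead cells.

Hidden generation-0 cells (in order): (2,4), (3,2), (4,2), (5,5).
A hidden cell only influences target cells in its own 3x3 neighborhood. Try each of the 2^4 = 16 assignments, step the completed generation 0 forward once under B3/S23, and compare with the target:
  (2,4)=. (3,2)=. (4,2)=. (5,5)=. -> step reproduces the target at every cell -> ACCEPT
  (2,4)=. (3,2)=. (4,2)=. (5,5)=O -> step gives (4,4)='.' but target has 'O' -> reject
  (2,4)=. (3,2)=. (4,2)=O (5,5)=. -> step gives (3,2)='.' but target has 'O' -> reject
  (2,4)=. (3,2)=. (4,2)=O (5,5)=O -> step gives (3,2)='.' but target has 'O' -> reject
  (2,4)=. (3,2)=O (4,2)=. (5,5)=. -> step gives (3,3)='.' but target has 'O' -> reject
  (2,4)=. (3,2)=O (4,2)=. (5,5)=O -> step gives (3,3)='.' but target has 'O' -> reject
  (2,4)=. (3,2)=O (4,2)=O (5,5)=. -> step gives (3,1)='.' but target has 'O' -> reject
  (2,4)=. (3,2)=O (4,2)=O (5,5)=O -> step gives (3,1)='.' but target has 'O' -> reject
  (2,4)=O (3,2)=. (4,2)=. (5,5)=. -> step gives (1,3)='.' but target has 'O' -> reject
  (2,4)=O (3,2)=. (4,2)=. (5,5)=O -> step gives (1,3)='.' but target has 'O' -> reject
  (2,4)=O (3,2)=. (4,2)=O (5,5)=. -> step gives (1,3)='.' but target has 'O' -> reject
  (2,4)=O (3,2)=. (4,2)=O (5,5)=O -> step gives (1,3)='.' but target has 'O' -> reject
  (2,4)=O (3,2)=O (4,2)=. (5,5)=. -> step gives (1,3)='.' but target has 'O' -> reject
  (2,4)=O (3,2)=O (4,2)=. (5,5)=O -> step gives (1,3)='.' but target has 'O' -> reject
  (2,4)=O (3,2)=O (4,2)=O (5,5)=. -> step gives (1,3)='.' but target has 'O' -> reject
  (2,4)=O (3,2)=O (4,2)=O (5,5)=O -> step gives (1,3)='.' but target has 'O' -> reject
Unique solution: (2,4)=dead, (3,2)=dead, (4,2)=dead, (5,5)=dead.
Check: live-neighbor counts of every cell in the completed generation 0:
133331
444332
346442
323333
222332
011132
Applying B3/S23 to generation 0 with these counts gives:
.OOOO.
...OO.
O.....
OOOOOO
...OOO
....O.
which matches the target exactly.

Answer: O....O
.OOOO.
OO.O..
.O..O.
....OO
O..O..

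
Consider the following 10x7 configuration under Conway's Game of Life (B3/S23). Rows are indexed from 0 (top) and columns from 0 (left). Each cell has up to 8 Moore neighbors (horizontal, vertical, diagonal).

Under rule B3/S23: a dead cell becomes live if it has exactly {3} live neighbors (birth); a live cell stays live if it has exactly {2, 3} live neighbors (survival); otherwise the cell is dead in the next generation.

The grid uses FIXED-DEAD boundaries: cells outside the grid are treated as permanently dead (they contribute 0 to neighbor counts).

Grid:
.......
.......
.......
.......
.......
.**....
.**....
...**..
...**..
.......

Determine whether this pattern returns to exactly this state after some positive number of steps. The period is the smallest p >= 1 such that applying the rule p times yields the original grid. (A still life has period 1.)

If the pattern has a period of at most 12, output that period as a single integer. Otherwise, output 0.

Answer: 2

Derivation:
Simulating and comparing each generation to the original:
Gen 0 (original, given above): 8 live cells
Gen 1: 6 live cells, differs from original
Gen 2: 8 live cells, MATCHES original -> period = 2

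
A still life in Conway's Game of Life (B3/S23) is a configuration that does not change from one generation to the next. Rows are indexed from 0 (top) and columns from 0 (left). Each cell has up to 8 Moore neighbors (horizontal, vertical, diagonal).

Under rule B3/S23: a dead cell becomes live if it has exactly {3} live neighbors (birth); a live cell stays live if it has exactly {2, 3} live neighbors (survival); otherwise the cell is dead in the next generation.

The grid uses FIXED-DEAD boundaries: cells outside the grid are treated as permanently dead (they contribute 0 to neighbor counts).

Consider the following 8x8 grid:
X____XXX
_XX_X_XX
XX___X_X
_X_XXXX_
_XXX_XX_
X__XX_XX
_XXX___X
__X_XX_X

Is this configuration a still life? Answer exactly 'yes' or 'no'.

Compute generation 1 and compare to generation 0 (given above):
Generation 1:
_X___X_X
__X_X___
X______X
___X___X
XX______
X______X
_X_____X
_XX_X_X_
Cell (0,0) differs: gen0=1 vs gen1=0 -> NOT a still life.

Answer: no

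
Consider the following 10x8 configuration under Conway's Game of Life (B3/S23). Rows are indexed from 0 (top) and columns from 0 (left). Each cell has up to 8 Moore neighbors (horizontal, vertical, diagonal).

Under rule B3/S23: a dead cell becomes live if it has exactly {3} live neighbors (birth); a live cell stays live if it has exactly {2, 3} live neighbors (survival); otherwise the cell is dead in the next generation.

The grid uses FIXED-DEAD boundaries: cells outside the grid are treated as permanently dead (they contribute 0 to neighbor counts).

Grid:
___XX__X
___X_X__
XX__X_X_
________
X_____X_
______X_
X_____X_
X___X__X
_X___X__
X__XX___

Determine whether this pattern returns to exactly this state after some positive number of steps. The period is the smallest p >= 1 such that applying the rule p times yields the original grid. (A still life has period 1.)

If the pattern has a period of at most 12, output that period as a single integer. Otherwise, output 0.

Answer: 0

Derivation:
Simulating and comparing each generation to the original:
Gen 0 (original, given above): 22 live cells
Gen 1: 26 live cells, differs from original
Gen 2: 25 live cells, differs from original
Gen 3: 32 live cells, differs from original
Gen 4: 25 live cells, differs from original
Gen 5: 32 live cells, differs from original
Gen 6: 28 live cells, differs from original
Gen 7: 31 live cells, differs from original
Gen 8: 20 live cells, differs from original
Gen 9: 16 live cells, differs from original
Gen 10: 16 live cells, differs from original
Gen 11: 15 live cells, differs from original
Gen 12: 17 live cells, differs from original
No period found within 12 steps.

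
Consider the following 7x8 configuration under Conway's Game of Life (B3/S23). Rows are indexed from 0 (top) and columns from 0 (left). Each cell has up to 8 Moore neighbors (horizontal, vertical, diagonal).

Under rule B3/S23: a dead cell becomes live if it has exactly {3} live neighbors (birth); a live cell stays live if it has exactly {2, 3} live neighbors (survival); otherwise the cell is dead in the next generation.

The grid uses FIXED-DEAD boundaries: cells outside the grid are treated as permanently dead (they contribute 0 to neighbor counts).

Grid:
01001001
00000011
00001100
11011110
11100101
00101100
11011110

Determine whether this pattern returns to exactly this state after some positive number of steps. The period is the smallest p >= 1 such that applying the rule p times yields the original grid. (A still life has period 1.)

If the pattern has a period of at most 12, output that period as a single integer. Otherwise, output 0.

Simulating and comparing each generation to the original:
Gen 0 (original, given above): 27 live cells
Gen 1: 14 live cells, differs from original
Gen 2: 11 live cells, differs from original
Gen 3: 9 live cells, differs from original
Gen 4: 7 live cells, differs from original
Gen 5: 6 live cells, differs from original
Gen 6: 4 live cells, differs from original
Gen 7: 4 live cells, differs from original
Gen 8: 4 live cells, differs from original
Gen 9: 4 live cells, differs from original
Gen 10: 4 live cells, differs from original
Gen 11: 4 live cells, differs from original
Gen 12: 4 live cells, differs from original
No period found within 12 steps.

Answer: 0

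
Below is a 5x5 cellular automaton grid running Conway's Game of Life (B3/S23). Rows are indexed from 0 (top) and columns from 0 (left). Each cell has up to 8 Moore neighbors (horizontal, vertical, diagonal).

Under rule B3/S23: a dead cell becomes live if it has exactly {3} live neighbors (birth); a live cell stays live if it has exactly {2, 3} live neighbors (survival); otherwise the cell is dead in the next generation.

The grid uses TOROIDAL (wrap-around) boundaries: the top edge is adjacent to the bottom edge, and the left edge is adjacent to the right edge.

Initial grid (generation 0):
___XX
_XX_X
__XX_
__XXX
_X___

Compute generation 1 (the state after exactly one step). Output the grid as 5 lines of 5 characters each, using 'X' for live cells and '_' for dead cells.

Answer: _X_XX
XX__X
X____
_X__X
X____

Derivation:
Simulating step by step:
Generation 0 (given above): 11 live cells
Generation 1: 10 live cells
(generation 1 grid is the final answer)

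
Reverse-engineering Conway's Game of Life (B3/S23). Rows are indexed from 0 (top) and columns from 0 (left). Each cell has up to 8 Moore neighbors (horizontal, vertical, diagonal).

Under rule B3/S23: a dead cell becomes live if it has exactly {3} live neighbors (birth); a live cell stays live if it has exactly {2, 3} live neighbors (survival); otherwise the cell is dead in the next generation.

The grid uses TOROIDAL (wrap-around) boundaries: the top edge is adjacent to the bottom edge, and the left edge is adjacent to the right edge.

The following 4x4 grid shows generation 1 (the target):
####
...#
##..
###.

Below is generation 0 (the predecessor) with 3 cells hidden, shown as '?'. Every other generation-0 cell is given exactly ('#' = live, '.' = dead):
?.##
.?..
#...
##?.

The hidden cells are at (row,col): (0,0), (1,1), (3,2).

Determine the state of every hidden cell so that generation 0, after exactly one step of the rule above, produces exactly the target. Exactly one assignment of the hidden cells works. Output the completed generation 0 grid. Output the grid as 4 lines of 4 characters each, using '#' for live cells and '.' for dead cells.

Answer: ..##
....
#...
##..

Derivation:
Hidden generation-0 cells (in order): (0,0), (1,1), (3,2).
A hidden cell only influences target cells in its own 3x3 neighborhood. Try each of the 2^3 = 8 assignments, step the completed generation 0 forward once under B3/S23, and compare with the target:
  (0,0)=. (1,1)=. (3,2)=. -> step reproduces the target at every cell -> ACCEPT
  (0,0)=. (1,1)=. (3,2)=# -> step gives (0,1)='.' but target has '#' -> reject
  (0,0)=. (1,1)=# (3,2)=. -> step gives (0,0)='.' but target has '#' -> reject
  (0,0)=. (1,1)=# (3,2)=# -> step gives (0,0)='.' but target has '#' -> reject
  (0,0)=# (1,1)=. (3,2)=. -> step gives (0,1)='.' but target has '#' -> reject
  (0,0)=# (1,1)=. (3,2)=# -> step gives (0,1)='.' but target has '#' -> reject
  (0,0)=# (1,1)=# (3,2)=. -> step gives (0,0)='.' but target has '#' -> reject
  (0,0)=# (1,1)=# (3,2)=# -> step gives (0,0)='.' but target has '#' -> reject
Unique solution: (0,0)=dead, (1,1)=dead, (3,2)=dead.
Check: live-neighbor counts of every cell in the completed generation 0:
3322
2223
2312
3334
Applying B3/S23 to generation 0 with these counts gives:
####
...#
##..
###.
which matches the target exactly.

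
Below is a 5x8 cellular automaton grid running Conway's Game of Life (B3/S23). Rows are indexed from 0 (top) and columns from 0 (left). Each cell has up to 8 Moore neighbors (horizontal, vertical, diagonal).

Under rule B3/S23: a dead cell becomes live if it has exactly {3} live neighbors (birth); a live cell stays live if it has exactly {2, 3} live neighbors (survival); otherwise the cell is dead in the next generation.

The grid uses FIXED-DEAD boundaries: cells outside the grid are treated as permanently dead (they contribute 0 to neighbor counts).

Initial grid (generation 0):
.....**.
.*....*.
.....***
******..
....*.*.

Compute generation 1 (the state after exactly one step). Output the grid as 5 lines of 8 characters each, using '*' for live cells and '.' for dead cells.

Answer: .....**.
........
*..*...*
.***...*
.**.*...

Derivation:
Simulating step by step:
Generation 0 (given above): 15 live cells
Generation 1: 12 live cells
(generation 1 grid is the final answer)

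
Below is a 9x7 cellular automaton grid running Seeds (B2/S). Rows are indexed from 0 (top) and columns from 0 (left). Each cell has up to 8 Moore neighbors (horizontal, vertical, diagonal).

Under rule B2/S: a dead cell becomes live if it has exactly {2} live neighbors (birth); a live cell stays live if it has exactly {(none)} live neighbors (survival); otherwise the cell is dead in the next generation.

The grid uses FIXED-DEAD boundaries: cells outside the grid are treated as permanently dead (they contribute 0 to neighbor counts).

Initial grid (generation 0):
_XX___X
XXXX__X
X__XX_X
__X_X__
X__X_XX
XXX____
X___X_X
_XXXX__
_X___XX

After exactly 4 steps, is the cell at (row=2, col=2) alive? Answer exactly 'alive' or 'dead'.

Answer: dead

Derivation:
Simulating step by step:
Generation 0 (given above): 31 live cells
Generation 1: 3 live cells
_____X_
_______
_______
X______
_______
_______
_______
_______
X______
Generation 2: 0 live cells
_______
_______
_______
_______
_______
_______
_______
_______
_______
Generation 3: 0 live cells
_______
_______
_______
_______
_______
_______
_______
_______
_______
Generation 4: 0 live cells
_______
_______
_______
_______
_______
_______
_______
_______
_______

Cell (2,2) at generation 4: 0 -> dead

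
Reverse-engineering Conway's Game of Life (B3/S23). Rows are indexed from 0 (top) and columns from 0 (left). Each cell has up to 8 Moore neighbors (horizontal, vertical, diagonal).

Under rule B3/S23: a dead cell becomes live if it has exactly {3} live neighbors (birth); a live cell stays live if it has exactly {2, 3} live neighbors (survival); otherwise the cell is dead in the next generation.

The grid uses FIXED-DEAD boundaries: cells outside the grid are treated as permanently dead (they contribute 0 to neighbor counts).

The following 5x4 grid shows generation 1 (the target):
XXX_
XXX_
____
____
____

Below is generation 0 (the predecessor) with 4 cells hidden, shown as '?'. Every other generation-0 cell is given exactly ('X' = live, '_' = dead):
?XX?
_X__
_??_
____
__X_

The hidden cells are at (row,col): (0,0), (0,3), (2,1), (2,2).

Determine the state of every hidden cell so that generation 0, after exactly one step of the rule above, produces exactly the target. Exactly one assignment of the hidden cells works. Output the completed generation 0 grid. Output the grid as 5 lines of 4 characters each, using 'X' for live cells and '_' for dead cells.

Answer: XXX_
_X__
____
____
__X_

Derivation:
Hidden generation-0 cells (in order): (0,0), (0,3), (2,1), (2,2).
A hidden cell only influences target cells in its own 3x3 neighborhood. Try each of the 2^4 = 16 assignments, step the completed generation 0 forward once under B3/S23, and compare with the target:
  (0,0)=_ (0,3)=_ (2,1)=_ (2,2)=_ -> step gives (0,0)='_' but target has 'X' -> reject
  (0,0)=_ (0,3)=_ (2,1)=_ (2,2)=X -> step gives (0,0)='_' but target has 'X' -> reject
  (0,0)=_ (0,3)=_ (2,1)=X (2,2)=_ -> step gives (0,0)='_' but target has 'X' -> reject
  (0,0)=_ (0,3)=_ (2,1)=X (2,2)=X -> step gives (0,0)='_' but target has 'X' -> reject
  (0,0)=_ (0,3)=X (2,1)=_ (2,2)=_ -> step gives (0,0)='_' but target has 'X' -> reject
  (0,0)=_ (0,3)=X (2,1)=_ (2,2)=X -> step gives (0,0)='_' but target has 'X' -> reject
  (0,0)=_ (0,3)=X (2,1)=X (2,2)=_ -> step gives (0,0)='_' but target has 'X' -> reject
  (0,0)=_ (0,3)=X (2,1)=X (2,2)=X -> step gives (0,0)='_' but target has 'X' -> reject
  (0,0)=X (0,3)=_ (2,1)=_ (2,2)=_ -> step reproduces the target at every cell -> ACCEPT
  (0,0)=X (0,3)=_ (2,1)=_ (2,2)=X -> step gives (1,1)='_' but target has 'X' -> reject
  (0,0)=X (0,3)=_ (2,1)=X (2,2)=_ -> step gives (1,0)='_' but target has 'X' -> reject
  (0,0)=X (0,3)=_ (2,1)=X (2,2)=X -> step gives (1,0)='_' but target has 'X' -> reject
  (0,0)=X (0,3)=X (2,1)=_ (2,2)=_ -> step gives (1,2)='_' but target has 'X' -> reject
  (0,0)=X (0,3)=X (2,1)=_ (2,2)=X -> step gives (1,1)='_' but target has 'X' -> reject
  (0,0)=X (0,3)=X (2,1)=X (2,2)=_ -> step gives (1,0)='_' but target has 'X' -> reject
  (0,0)=X (0,3)=X (2,1)=X (2,2)=X -> step gives (1,0)='_' but target has 'X' -> reject
Unique solution: (0,0)=live, (0,3)=dead, (2,1)=dead, (2,2)=dead.
Check: live-neighbor counts of every cell in the completed generation 0:
2321
3331
1110
0111
0101
Applying B3/S23 to generation 0 with these counts gives:
XXX_
XXX_
____
____
____
which matches the target exactly.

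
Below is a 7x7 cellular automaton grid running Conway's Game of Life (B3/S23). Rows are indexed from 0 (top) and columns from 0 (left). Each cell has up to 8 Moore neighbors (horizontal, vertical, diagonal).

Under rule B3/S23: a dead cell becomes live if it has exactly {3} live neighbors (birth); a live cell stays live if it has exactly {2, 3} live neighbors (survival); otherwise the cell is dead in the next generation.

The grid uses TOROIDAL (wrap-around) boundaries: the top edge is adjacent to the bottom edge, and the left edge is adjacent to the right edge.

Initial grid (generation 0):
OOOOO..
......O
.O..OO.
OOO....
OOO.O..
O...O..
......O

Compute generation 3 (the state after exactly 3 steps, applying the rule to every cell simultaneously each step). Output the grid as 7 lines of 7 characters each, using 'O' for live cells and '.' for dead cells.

Simulating step by step:
Generation 0 (given above): 19 live cells
Generation 1: 24 live cells
OOOO.OO
......O
.OO..OO
....OOO
..O...O
O..O.OO
..O.OOO
Generation 2: 15 live cells
.OOO...
...OO..
....O..
.OOOO..
...O...
OOOO...
.......
Generation 3: 12 live cells
(generation 3 grid is the final answer)

Answer: ..OOO..
....O..
.....O.
..O.O..
O......
.OOO...
O......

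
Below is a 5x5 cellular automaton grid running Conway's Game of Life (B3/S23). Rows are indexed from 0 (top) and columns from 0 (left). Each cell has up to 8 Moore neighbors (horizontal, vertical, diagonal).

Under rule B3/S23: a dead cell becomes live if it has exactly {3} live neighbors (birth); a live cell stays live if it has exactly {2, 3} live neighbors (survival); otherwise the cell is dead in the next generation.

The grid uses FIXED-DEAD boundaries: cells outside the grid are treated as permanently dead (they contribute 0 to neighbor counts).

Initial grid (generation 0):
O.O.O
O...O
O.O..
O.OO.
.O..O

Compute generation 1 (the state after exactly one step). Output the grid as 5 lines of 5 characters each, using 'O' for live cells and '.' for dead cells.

Simulating step by step:
Generation 0 (given above): 12 live cells
Generation 1: 11 live cells
(generation 1 grid is the final answer)

Answer: .O.O.
O....
O.O..
O.OO.
.OOO.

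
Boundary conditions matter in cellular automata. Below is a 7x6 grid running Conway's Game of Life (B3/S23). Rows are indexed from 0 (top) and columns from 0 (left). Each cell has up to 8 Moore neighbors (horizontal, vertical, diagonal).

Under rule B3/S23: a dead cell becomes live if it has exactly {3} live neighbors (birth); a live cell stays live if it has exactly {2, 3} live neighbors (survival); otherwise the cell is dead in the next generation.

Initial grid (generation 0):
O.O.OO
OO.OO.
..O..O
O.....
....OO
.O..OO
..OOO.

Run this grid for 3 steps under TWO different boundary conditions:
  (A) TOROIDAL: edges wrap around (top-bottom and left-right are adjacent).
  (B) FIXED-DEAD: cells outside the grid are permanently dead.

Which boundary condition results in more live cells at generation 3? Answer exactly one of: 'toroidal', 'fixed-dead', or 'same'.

Answer: fixed-dead

Derivation:
Under TOROIDAL boundary, generation 3:
....O.
...O.O
...O.O
..OO..
......
......
......
Population = 7

Under FIXED-DEAD boundary, generation 3:
.O....
O.OO.O
.OOOOO
..O...
...OO.
..O..O
..OO..
Population = 17

Comparison: toroidal=7, fixed-dead=17 -> fixed-dead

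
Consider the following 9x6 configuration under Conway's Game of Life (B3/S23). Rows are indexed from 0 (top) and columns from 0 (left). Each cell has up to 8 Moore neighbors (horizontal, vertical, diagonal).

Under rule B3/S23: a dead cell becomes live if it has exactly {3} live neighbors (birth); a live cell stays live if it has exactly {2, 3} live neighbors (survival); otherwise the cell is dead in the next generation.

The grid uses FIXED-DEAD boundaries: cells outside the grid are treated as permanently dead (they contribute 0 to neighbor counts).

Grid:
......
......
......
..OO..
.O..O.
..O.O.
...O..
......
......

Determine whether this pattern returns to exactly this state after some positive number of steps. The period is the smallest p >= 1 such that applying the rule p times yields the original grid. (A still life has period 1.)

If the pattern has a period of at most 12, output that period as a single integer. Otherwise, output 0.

Simulating and comparing each generation to the original:
Gen 0 (original, given above): 7 live cells
Gen 1: 7 live cells, MATCHES original -> period = 1

Answer: 1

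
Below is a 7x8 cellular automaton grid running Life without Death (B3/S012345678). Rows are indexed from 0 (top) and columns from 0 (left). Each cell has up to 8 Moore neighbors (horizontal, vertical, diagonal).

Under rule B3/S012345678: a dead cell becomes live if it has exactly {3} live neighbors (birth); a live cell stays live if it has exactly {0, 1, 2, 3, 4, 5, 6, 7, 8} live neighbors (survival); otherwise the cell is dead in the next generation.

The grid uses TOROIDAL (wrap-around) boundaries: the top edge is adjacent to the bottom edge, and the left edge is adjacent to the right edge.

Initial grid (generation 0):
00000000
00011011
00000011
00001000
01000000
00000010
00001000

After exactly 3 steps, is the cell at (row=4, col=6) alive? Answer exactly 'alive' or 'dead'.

Simulating step by step:
Generation 0 (given above): 10 live cells
Generation 1: 16 live cells
00011100
00011111
00011011
00001000
01000000
00000010
00001000
Generation 2: 20 live cells
00011100
00111111
00011011
00011100
01000000
00000010
00011000
Generation 3: 24 live cells
00011100
00111111
00011011
00111110
01001100
00000010
00011000

Cell (4,6) at generation 3: 0 -> dead

Answer: dead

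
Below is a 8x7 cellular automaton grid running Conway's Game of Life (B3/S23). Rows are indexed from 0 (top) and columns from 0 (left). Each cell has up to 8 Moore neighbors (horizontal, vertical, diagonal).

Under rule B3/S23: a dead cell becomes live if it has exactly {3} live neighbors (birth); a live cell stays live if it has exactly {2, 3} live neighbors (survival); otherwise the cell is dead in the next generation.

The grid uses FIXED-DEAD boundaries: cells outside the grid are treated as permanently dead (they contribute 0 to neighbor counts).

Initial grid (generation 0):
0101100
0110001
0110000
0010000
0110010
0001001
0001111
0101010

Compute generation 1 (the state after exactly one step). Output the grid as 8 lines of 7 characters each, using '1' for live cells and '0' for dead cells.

Simulating step by step:
Generation 0 (given above): 21 live cells
Generation 1: 16 live cells
(generation 1 grid is the final answer)

Answer: 0101000
1000000
0001000
0001000
0111000
0001001
0001001
0011011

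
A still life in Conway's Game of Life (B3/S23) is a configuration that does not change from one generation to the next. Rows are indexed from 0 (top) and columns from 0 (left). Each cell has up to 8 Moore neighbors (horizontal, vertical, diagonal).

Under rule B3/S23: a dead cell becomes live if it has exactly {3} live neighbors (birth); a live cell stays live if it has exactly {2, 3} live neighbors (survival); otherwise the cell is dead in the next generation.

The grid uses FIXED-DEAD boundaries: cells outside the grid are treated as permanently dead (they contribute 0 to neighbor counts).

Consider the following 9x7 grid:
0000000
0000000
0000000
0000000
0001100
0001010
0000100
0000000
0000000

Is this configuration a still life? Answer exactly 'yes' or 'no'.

Compute generation 1 and compare to generation 0 (given above):
Generation 1:
0000000
0000000
0000000
0000000
0001100
0001010
0000100
0000000
0000000
The grids are IDENTICAL -> still life.

Answer: yes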